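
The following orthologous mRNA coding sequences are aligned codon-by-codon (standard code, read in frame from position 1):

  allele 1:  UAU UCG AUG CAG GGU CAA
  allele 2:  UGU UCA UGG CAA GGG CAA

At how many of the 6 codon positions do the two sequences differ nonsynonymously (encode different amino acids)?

Codon 1: UAU Tyr / UGU Cys — nonsynonymous.
Codon 2: UCG Ser / UCA Ser — synonymous.
Codon 3: AUG Met / UGG Trp — nonsynonymous.
Codon 4: CAG Gln / CAA Gln — synonymous.
Codon 5: GGU Gly / GGG Gly — synonymous.
Codon 6: CAA Gln / CAA Gln — identical.
Nonsynonymous differences: 2.

2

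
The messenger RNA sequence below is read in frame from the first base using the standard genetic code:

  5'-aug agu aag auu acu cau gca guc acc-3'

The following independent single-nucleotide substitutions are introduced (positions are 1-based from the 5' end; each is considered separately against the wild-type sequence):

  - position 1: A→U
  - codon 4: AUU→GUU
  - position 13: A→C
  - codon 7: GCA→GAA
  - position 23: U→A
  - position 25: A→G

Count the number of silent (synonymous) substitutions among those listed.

Codon 1: AUG (Met) → UUG (Leu) — missense.
Codon 4: AUU (Ile) → GUU (Val) — missense.
Codon 5: ACU (Thr) → CCU (Pro) — missense.
Codon 7: GCA (Ala) → GAA (Glu) — missense.
Codon 8: GUC (Val) → GAC (Asp) — missense.
Codon 9: ACC (Thr) → GCC (Ala) — missense.
Synonymous: 0 of 6.

0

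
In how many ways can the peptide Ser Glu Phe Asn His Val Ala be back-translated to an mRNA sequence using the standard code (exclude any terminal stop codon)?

Ser: 6 codons.
Glu: 2 codons.
Phe: 2 codons.
Asn: 2 codons.
His: 2 codons.
Val: 4 codons.
Ala: 4 codons.
6 × 2 × 2 × 2 × 2 × 4 × 4 = 1536.

1536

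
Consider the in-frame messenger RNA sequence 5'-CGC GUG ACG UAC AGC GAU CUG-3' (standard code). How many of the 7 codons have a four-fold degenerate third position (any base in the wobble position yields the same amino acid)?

4

Codon 1 CGC (Arg): third position 4-fold.
Codon 2 GUG (Val): third position 4-fold.
Codon 3 ACG (Thr): third position 4-fold.
Codon 4 UAC (Tyr): third position 2-fold.
Codon 5 AGC (Ser): third position 2-fold.
Codon 6 GAU (Asp): third position 2-fold.
Codon 7 CUG (Leu): third position 4-fold.
Four-fold degenerate third positions: 4.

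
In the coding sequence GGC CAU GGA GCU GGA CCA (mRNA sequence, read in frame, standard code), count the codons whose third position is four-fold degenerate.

Codon 1 GGC (Gly): third position 4-fold.
Codon 2 CAU (His): third position 2-fold.
Codon 3 GGA (Gly): third position 4-fold.
Codon 4 GCU (Ala): third position 4-fold.
Codon 5 GGA (Gly): third position 4-fold.
Codon 6 CCA (Pro): third position 4-fold.
Four-fold degenerate third positions: 5.

5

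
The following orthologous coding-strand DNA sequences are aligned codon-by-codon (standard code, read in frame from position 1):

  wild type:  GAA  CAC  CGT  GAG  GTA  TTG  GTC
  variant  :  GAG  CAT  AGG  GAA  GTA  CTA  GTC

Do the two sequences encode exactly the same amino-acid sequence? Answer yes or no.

yes

Codon 1: GAA Glu / GAG Glu — synonymous.
Codon 2: CAC His / CAT His — synonymous.
Codon 3: CGT Arg / AGG Arg — synonymous.
Codon 4: GAG Glu / GAA Glu — synonymous.
Codon 5: GTA Val / GTA Val — identical.
Codon 6: TTG Leu / CTA Leu — synonymous.
Codon 7: GTC Val / GTC Val — identical.
Nonsynonymous differences: 0 → same protein.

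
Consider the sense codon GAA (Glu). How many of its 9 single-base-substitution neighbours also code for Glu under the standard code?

Position 1: none → 0 synonymous.
Position 2: none → 0 synonymous.
Position 3: GAG → 1 synonymous.
Total: 0 + 0 + 1 = 1.

1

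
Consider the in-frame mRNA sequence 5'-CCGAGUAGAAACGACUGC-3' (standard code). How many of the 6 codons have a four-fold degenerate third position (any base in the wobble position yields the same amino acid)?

1

Codon 1 CCG (Pro): third position 4-fold.
Codon 2 AGU (Ser): third position 2-fold.
Codon 3 AGA (Arg): third position 2-fold.
Codon 4 AAC (Asn): third position 2-fold.
Codon 5 GAC (Asp): third position 2-fold.
Codon 6 UGC (Cys): third position 2-fold.
Four-fold degenerate third positions: 1.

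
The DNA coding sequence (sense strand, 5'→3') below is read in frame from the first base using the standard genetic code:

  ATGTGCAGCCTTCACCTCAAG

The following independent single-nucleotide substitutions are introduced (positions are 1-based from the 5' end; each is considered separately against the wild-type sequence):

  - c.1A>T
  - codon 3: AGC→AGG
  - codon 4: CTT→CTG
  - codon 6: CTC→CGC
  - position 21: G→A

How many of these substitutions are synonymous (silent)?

Codon 1: ATG (Met) → TTG (Leu) — missense.
Codon 3: AGC (Ser) → AGG (Arg) — missense.
Codon 4: CTT (Leu) → CTG (Leu) — synonymous.
Codon 6: CTC (Leu) → CGC (Arg) — missense.
Codon 7: AAG (Lys) → AAA (Lys) — synonymous.
Synonymous: 2 of 5.

2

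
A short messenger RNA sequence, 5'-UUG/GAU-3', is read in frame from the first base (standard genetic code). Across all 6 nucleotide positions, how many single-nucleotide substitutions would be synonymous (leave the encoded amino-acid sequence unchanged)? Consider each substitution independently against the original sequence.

3

Codon 1 (UUG, Leu): 2 synonymous substitutions.
Codon 2 (GAU, Asp): 1 synonymous substitution.
Total: 2 + 1 = 3.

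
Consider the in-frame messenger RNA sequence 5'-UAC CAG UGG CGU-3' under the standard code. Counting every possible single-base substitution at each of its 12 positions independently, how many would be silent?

5

Codon 1 (UAC, Tyr): 1 synonymous substitution.
Codon 2 (CAG, Gln): 1 synonymous substitution.
Codon 3 (UGG, Trp): 0 synonymous substitutions.
Codon 4 (CGU, Arg): 3 synonymous substitutions.
Total: 1 + 1 + 0 + 3 = 5.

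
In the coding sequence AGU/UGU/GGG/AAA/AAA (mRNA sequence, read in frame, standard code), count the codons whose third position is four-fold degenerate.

Codon 1 AGU (Ser): third position 2-fold.
Codon 2 UGU (Cys): third position 2-fold.
Codon 3 GGG (Gly): third position 4-fold.
Codon 4 AAA (Lys): third position 2-fold.
Codon 5 AAA (Lys): third position 2-fold.
Four-fold degenerate third positions: 1.

1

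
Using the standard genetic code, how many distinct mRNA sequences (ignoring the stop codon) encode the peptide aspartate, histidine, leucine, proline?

96

Asp: 2 codons.
His: 2 codons.
Leu: 6 codons.
Pro: 4 codons.
2 × 2 × 6 × 4 = 96.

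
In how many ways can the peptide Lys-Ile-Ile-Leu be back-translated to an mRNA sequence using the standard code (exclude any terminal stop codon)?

108

Lys: 2 codons.
Ile: 3 codons.
Ile: 3 codons.
Leu: 6 codons.
2 × 3 × 3 × 6 = 108.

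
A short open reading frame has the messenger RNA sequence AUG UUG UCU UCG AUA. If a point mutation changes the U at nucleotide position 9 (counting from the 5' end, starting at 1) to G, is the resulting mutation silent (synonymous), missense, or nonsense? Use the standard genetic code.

silent

Position 9 falls in codon 3: UCU → Ser.
After the substitution the codon is UCG → Ser.
Both encode Ser, so the change is synonymous.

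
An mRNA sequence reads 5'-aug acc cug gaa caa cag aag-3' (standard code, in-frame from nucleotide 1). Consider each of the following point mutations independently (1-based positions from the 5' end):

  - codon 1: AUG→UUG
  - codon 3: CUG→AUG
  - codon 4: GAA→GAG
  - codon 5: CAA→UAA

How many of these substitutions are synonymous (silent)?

Codon 1: AUG (Met) → UUG (Leu) — missense.
Codon 3: CUG (Leu) → AUG (Met) — missense.
Codon 4: GAA (Glu) → GAG (Glu) — synonymous.
Codon 5: CAA (Gln) → UAA (Stop) — nonsense.
Synonymous: 1 of 4.

1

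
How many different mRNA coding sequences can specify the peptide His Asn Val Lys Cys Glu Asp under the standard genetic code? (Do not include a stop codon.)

His: 2 codons.
Asn: 2 codons.
Val: 4 codons.
Lys: 2 codons.
Cys: 2 codons.
Glu: 2 codons.
Asp: 2 codons.
2 × 2 × 4 × 2 × 2 × 2 × 2 = 256.

256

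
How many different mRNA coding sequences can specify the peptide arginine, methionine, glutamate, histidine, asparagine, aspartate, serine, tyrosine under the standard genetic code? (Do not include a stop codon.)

Arg: 6 codons.
Met: 1 codon.
Glu: 2 codons.
His: 2 codons.
Asn: 2 codons.
Asp: 2 codons.
Ser: 6 codons.
Tyr: 2 codons.
6 × 1 × 2 × 2 × 2 × 2 × 6 × 2 = 1152.

1152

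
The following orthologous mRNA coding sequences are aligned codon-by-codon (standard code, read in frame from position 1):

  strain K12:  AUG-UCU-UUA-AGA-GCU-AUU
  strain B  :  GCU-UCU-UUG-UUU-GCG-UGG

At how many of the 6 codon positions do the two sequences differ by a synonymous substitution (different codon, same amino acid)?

Codon 1: AUG Met / GCU Ala — nonsynonymous.
Codon 2: UCU Ser / UCU Ser — identical.
Codon 3: UUA Leu / UUG Leu — synonymous.
Codon 4: AGA Arg / UUU Phe — nonsynonymous.
Codon 5: GCU Ala / GCG Ala — synonymous.
Codon 6: AUU Ile / UGG Trp — nonsynonymous.
Synonymous differences: 2.

2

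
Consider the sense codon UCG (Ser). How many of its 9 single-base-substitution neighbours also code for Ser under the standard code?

Position 1: none → 0 synonymous.
Position 2: none → 0 synonymous.
Position 3: UCU, UCC, UCA → 3 synonymous.
Total: 0 + 0 + 3 = 3.

3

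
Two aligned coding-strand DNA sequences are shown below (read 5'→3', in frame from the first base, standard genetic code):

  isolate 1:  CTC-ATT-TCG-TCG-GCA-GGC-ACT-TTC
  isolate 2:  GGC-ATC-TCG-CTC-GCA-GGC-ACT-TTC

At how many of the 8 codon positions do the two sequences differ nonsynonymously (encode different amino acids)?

Codon 1: CTC Leu / GGC Gly — nonsynonymous.
Codon 2: ATT Ile / ATC Ile — synonymous.
Codon 3: TCG Ser / TCG Ser — identical.
Codon 4: TCG Ser / CTC Leu — nonsynonymous.
Codon 5: GCA Ala / GCA Ala — identical.
Codon 6: GGC Gly / GGC Gly — identical.
Codon 7: ACT Thr / ACT Thr — identical.
Codon 8: TTC Phe / TTC Phe — identical.
Nonsynonymous differences: 2.

2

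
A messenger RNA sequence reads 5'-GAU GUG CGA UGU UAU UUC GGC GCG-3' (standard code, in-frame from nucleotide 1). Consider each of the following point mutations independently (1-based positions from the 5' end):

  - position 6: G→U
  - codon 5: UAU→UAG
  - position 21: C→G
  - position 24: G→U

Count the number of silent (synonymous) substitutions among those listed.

3

Codon 2: GUG (Val) → GUU (Val) — synonymous.
Codon 5: UAU (Tyr) → UAG (Stop) — nonsense.
Codon 7: GGC (Gly) → GGG (Gly) — synonymous.
Codon 8: GCG (Ala) → GCU (Ala) — synonymous.
Synonymous: 3 of 4.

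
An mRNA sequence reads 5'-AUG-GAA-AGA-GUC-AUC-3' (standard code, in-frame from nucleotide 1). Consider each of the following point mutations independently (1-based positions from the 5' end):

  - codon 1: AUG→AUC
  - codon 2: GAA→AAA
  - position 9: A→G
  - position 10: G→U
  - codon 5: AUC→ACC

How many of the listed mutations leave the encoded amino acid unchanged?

1

Codon 1: AUG (Met) → AUC (Ile) — missense.
Codon 2: GAA (Glu) → AAA (Lys) — missense.
Codon 3: AGA (Arg) → AGG (Arg) — synonymous.
Codon 4: GUC (Val) → UUC (Phe) — missense.
Codon 5: AUC (Ile) → ACC (Thr) — missense.
Synonymous: 1 of 5.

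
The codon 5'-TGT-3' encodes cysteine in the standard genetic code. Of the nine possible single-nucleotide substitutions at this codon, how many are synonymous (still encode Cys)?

1

Position 1: none → 0 synonymous.
Position 2: none → 0 synonymous.
Position 3: TGC → 1 synonymous.
Total: 0 + 0 + 1 = 1.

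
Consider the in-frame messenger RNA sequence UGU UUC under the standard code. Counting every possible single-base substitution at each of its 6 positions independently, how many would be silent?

Codon 1 (UGU, Cys): 1 synonymous substitution.
Codon 2 (UUC, Phe): 1 synonymous substitution.
Total: 1 + 1 = 2.

2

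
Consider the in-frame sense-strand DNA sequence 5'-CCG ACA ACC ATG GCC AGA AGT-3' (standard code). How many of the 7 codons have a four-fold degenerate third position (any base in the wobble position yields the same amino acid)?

4

Codon 1 CCG (Pro): third position 4-fold.
Codon 2 ACA (Thr): third position 4-fold.
Codon 3 ACC (Thr): third position 4-fold.
Codon 4 ATG (Met): third position 1-fold.
Codon 5 GCC (Ala): third position 4-fold.
Codon 6 AGA (Arg): third position 2-fold.
Codon 7 AGT (Ser): third position 2-fold.
Four-fold degenerate third positions: 4.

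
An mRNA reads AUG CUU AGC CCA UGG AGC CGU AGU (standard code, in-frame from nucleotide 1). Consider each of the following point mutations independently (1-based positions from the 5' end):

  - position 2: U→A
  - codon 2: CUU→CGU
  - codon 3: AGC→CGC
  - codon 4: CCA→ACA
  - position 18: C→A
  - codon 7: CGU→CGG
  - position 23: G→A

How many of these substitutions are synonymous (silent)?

Codon 1: AUG (Met) → AAG (Lys) — missense.
Codon 2: CUU (Leu) → CGU (Arg) — missense.
Codon 3: AGC (Ser) → CGC (Arg) — missense.
Codon 4: CCA (Pro) → ACA (Thr) — missense.
Codon 6: AGC (Ser) → AGA (Arg) — missense.
Codon 7: CGU (Arg) → CGG (Arg) — synonymous.
Codon 8: AGU (Ser) → AAU (Asn) — missense.
Synonymous: 1 of 7.

1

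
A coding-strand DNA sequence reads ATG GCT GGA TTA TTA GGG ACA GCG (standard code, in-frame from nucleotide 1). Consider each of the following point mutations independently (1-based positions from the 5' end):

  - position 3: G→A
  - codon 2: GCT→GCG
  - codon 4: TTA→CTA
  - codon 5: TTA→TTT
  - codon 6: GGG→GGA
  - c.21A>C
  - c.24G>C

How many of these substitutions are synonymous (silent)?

Codon 1: ATG (Met) → ATA (Ile) — missense.
Codon 2: GCT (Ala) → GCG (Ala) — synonymous.
Codon 4: TTA (Leu) → CTA (Leu) — synonymous.
Codon 5: TTA (Leu) → TTT (Phe) — missense.
Codon 6: GGG (Gly) → GGA (Gly) — synonymous.
Codon 7: ACA (Thr) → ACC (Thr) — synonymous.
Codon 8: GCG (Ala) → GCC (Ala) — synonymous.
Synonymous: 5 of 7.

5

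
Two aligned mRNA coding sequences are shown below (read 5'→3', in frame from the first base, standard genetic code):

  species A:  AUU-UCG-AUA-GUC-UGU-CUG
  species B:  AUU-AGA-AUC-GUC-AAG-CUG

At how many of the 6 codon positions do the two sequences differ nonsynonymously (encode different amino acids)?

Codon 1: AUU Ile / AUU Ile — identical.
Codon 2: UCG Ser / AGA Arg — nonsynonymous.
Codon 3: AUA Ile / AUC Ile — synonymous.
Codon 4: GUC Val / GUC Val — identical.
Codon 5: UGU Cys / AAG Lys — nonsynonymous.
Codon 6: CUG Leu / CUG Leu — identical.
Nonsynonymous differences: 2.

2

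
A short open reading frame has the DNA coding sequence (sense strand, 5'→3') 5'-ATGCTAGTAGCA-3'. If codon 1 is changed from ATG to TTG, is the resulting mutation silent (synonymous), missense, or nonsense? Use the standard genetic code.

missense

Position 1 falls in codon 1: ATG → Met.
After the substitution the codon is TTG → Leu.
Met ≠ Leu, so this is a missense mutation.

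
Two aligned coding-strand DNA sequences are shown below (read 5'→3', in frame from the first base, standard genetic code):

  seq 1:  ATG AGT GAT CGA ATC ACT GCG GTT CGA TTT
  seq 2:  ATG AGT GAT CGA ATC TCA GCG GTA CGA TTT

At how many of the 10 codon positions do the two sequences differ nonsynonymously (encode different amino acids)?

1

Codon 1: ATG Met / ATG Met — identical.
Codon 2: AGT Ser / AGT Ser — identical.
Codon 3: GAT Asp / GAT Asp — identical.
Codon 4: CGA Arg / CGA Arg — identical.
Codon 5: ATC Ile / ATC Ile — identical.
Codon 6: ACT Thr / TCA Ser — nonsynonymous.
Codon 7: GCG Ala / GCG Ala — identical.
Codon 8: GTT Val / GTA Val — synonymous.
Codon 9: CGA Arg / CGA Arg — identical.
Codon 10: TTT Phe / TTT Phe — identical.
Nonsynonymous differences: 1.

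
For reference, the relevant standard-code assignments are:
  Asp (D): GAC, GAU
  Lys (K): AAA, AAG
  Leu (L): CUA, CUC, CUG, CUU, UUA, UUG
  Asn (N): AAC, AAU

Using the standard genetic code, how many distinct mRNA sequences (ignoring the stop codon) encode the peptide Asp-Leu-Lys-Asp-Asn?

Asp: 2 codons.
Leu: 6 codons.
Lys: 2 codons.
Asp: 2 codons.
Asn: 2 codons.
2 × 6 × 2 × 2 × 2 = 96.

96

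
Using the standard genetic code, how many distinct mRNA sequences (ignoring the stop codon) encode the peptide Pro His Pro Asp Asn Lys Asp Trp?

Pro: 4 codons.
His: 2 codons.
Pro: 4 codons.
Asp: 2 codons.
Asn: 2 codons.
Lys: 2 codons.
Asp: 2 codons.
Trp: 1 codon.
4 × 2 × 4 × 2 × 2 × 2 × 2 × 1 = 512.

512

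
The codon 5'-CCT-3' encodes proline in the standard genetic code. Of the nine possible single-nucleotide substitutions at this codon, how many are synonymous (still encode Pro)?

Position 1: none → 0 synonymous.
Position 2: none → 0 synonymous.
Position 3: CCC, CCA, CCG → 3 synonymous.
Total: 0 + 0 + 3 = 3.

3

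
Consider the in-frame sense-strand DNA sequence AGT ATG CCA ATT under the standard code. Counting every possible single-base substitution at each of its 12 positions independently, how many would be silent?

6

Codon 1 (AGT, Ser): 1 synonymous substitution.
Codon 2 (ATG, Met): 0 synonymous substitutions.
Codon 3 (CCA, Pro): 3 synonymous substitutions.
Codon 4 (ATT, Ile): 2 synonymous substitutions.
Total: 1 + 0 + 3 + 2 = 6.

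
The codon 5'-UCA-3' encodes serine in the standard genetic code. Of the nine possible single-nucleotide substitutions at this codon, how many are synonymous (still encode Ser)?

3

Position 1: none → 0 synonymous.
Position 2: none → 0 synonymous.
Position 3: UCU, UCC, UCG → 3 synonymous.
Total: 0 + 0 + 3 = 3.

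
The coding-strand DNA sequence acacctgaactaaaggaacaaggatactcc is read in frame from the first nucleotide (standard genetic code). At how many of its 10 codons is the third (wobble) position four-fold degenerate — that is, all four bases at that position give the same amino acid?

Codon 1 ACA (Thr): third position 4-fold.
Codon 2 CCT (Pro): third position 4-fold.
Codon 3 GAA (Glu): third position 2-fold.
Codon 4 CTA (Leu): third position 4-fold.
Codon 5 AAG (Lys): third position 2-fold.
Codon 6 GAA (Glu): third position 2-fold.
Codon 7 CAA (Gln): third position 2-fold.
Codon 8 GGA (Gly): third position 4-fold.
Codon 9 TAC (Tyr): third position 2-fold.
Codon 10 TCC (Ser): third position 4-fold.
Four-fold degenerate third positions: 5.

5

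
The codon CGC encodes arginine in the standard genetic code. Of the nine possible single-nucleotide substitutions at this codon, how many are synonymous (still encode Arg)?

Position 1: none → 0 synonymous.
Position 2: none → 0 synonymous.
Position 3: CGT, CGA, CGG → 3 synonymous.
Total: 0 + 0 + 3 = 3.

3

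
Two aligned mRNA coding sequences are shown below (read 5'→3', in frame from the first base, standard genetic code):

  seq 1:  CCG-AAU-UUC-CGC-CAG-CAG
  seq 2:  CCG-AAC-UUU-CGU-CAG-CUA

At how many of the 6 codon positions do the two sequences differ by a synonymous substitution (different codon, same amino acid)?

Codon 1: CCG Pro / CCG Pro — identical.
Codon 2: AAU Asn / AAC Asn — synonymous.
Codon 3: UUC Phe / UUU Phe — synonymous.
Codon 4: CGC Arg / CGU Arg — synonymous.
Codon 5: CAG Gln / CAG Gln — identical.
Codon 6: CAG Gln / CUA Leu — nonsynonymous.
Synonymous differences: 3.

3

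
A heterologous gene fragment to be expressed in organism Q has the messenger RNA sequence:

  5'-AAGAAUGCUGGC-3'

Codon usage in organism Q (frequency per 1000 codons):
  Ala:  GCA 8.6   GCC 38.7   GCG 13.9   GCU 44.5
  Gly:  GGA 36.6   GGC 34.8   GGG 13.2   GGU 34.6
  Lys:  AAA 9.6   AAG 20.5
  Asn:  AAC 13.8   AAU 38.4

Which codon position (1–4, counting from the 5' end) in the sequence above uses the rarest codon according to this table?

Codon 1 AAG (Lys): 20.5 per 1000.
Codon 2 AAU (Asn): 38.4 per 1000.
Codon 3 GCU (Ala): 44.5 per 1000.
Codon 4 GGC (Gly): 34.8 per 1000.
Lowest frequency is 20.5 at codon 1.

1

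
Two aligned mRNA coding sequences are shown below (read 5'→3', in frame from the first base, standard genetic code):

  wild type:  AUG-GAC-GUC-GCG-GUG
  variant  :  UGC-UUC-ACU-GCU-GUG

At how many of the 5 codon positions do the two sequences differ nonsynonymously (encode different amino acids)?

Codon 1: AUG Met / UGC Cys — nonsynonymous.
Codon 2: GAC Asp / UUC Phe — nonsynonymous.
Codon 3: GUC Val / ACU Thr — nonsynonymous.
Codon 4: GCG Ala / GCU Ala — synonymous.
Codon 5: GUG Val / GUG Val — identical.
Nonsynonymous differences: 3.

3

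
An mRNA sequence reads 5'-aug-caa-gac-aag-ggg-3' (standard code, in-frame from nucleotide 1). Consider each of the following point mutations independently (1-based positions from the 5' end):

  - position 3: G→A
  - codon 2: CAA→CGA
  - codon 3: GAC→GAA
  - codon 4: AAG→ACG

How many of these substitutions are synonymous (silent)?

Codon 1: AUG (Met) → AUA (Ile) — missense.
Codon 2: CAA (Gln) → CGA (Arg) — missense.
Codon 3: GAC (Asp) → GAA (Glu) — missense.
Codon 4: AAG (Lys) → ACG (Thr) — missense.
Synonymous: 0 of 4.

0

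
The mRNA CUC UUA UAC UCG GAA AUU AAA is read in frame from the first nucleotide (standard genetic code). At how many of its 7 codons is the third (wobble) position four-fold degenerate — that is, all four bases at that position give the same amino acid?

2

Codon 1 CUC (Leu): third position 4-fold.
Codon 2 UUA (Leu): third position 2-fold.
Codon 3 UAC (Tyr): third position 2-fold.
Codon 4 UCG (Ser): third position 4-fold.
Codon 5 GAA (Glu): third position 2-fold.
Codon 6 AUU (Ile): third position 3-fold.
Codon 7 AAA (Lys): third position 2-fold.
Four-fold degenerate third positions: 2.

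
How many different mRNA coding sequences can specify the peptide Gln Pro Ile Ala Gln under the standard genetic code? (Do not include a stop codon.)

192

Gln: 2 codons.
Pro: 4 codons.
Ile: 3 codons.
Ala: 4 codons.
Gln: 2 codons.
2 × 4 × 3 × 4 × 2 = 192.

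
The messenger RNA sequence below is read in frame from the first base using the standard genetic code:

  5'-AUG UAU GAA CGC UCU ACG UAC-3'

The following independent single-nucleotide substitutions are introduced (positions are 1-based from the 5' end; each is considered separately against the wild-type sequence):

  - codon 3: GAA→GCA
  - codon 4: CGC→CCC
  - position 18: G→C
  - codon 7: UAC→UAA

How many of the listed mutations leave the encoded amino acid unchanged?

1

Codon 3: GAA (Glu) → GCA (Ala) — missense.
Codon 4: CGC (Arg) → CCC (Pro) — missense.
Codon 6: ACG (Thr) → ACC (Thr) — synonymous.
Codon 7: UAC (Tyr) → UAA (Stop) — nonsense.
Synonymous: 1 of 4.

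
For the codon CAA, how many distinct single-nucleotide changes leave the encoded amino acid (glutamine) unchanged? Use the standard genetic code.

1

Position 1: none → 0 synonymous.
Position 2: none → 0 synonymous.
Position 3: CAG → 1 synonymous.
Total: 0 + 0 + 1 = 1.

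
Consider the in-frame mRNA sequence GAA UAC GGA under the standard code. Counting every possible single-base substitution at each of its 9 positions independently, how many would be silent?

5

Codon 1 (GAA, Glu): 1 synonymous substitution.
Codon 2 (UAC, Tyr): 1 synonymous substitution.
Codon 3 (GGA, Gly): 3 synonymous substitutions.
Total: 1 + 1 + 3 = 5.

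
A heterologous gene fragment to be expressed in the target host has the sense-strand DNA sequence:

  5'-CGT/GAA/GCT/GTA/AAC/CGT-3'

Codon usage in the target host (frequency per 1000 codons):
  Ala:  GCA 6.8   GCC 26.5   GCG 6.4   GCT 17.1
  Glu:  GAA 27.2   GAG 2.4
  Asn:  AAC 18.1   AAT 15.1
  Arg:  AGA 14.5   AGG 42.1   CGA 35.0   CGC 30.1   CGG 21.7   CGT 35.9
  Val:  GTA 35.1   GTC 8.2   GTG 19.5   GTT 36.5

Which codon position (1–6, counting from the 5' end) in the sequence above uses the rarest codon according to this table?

Codon 1 CGT (Arg): 35.9 per 1000.
Codon 2 GAA (Glu): 27.2 per 1000.
Codon 3 GCT (Ala): 17.1 per 1000.
Codon 4 GTA (Val): 35.1 per 1000.
Codon 5 AAC (Asn): 18.1 per 1000.
Codon 6 CGT (Arg): 35.9 per 1000.
Lowest frequency is 17.1 at codon 3.

3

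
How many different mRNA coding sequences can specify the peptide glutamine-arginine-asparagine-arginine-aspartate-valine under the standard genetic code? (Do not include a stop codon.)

Gln: 2 codons.
Arg: 6 codons.
Asn: 2 codons.
Arg: 6 codons.
Asp: 2 codons.
Val: 4 codons.
2 × 6 × 2 × 6 × 2 × 4 = 1152.

1152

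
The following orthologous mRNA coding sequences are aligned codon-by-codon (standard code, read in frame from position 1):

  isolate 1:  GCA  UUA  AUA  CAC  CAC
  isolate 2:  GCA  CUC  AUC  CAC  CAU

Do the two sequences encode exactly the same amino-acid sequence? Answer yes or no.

yes

Codon 1: GCA Ala / GCA Ala — identical.
Codon 2: UUA Leu / CUC Leu — synonymous.
Codon 3: AUA Ile / AUC Ile — synonymous.
Codon 4: CAC His / CAC His — identical.
Codon 5: CAC His / CAU His — synonymous.
Nonsynonymous differences: 0 → same protein.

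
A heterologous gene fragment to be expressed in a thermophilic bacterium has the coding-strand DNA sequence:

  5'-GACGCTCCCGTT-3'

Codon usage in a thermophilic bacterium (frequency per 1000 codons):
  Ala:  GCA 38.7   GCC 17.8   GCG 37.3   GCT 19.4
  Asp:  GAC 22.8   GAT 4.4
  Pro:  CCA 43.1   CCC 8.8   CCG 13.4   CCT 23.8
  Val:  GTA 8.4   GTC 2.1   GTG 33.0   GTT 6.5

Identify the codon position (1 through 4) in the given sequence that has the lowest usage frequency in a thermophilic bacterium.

4

Codon 1 GAC (Asp): 22.8 per 1000.
Codon 2 GCT (Ala): 19.4 per 1000.
Codon 3 CCC (Pro): 8.8 per 1000.
Codon 4 GTT (Val): 6.5 per 1000.
Lowest frequency is 6.5 at codon 4.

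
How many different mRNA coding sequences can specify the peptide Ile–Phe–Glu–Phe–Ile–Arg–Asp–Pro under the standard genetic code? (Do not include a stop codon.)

3456

Ile: 3 codons.
Phe: 2 codons.
Glu: 2 codons.
Phe: 2 codons.
Ile: 3 codons.
Arg: 6 codons.
Asp: 2 codons.
Pro: 4 codons.
3 × 2 × 2 × 2 × 3 × 6 × 2 × 4 = 3456.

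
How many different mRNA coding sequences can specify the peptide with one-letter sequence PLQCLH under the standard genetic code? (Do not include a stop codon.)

Pro: 4 codons.
Leu: 6 codons.
Gln: 2 codons.
Cys: 2 codons.
Leu: 6 codons.
His: 2 codons.
4 × 6 × 2 × 2 × 6 × 2 = 1152.

1152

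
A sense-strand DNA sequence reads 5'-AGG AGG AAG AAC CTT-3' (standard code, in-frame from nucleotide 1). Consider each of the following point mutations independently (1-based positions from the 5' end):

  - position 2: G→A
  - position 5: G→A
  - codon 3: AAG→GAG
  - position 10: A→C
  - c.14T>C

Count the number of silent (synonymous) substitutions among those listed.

0

Codon 1: AGG (Arg) → AAG (Lys) — missense.
Codon 2: AGG (Arg) → AAG (Lys) — missense.
Codon 3: AAG (Lys) → GAG (Glu) — missense.
Codon 4: AAC (Asn) → CAC (His) — missense.
Codon 5: CTT (Leu) → CCT (Pro) — missense.
Synonymous: 0 of 5.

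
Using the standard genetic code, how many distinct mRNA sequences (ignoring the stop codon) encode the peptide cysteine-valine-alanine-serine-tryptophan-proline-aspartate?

1536

Cys: 2 codons.
Val: 4 codons.
Ala: 4 codons.
Ser: 6 codons.
Trp: 1 codon.
Pro: 4 codons.
Asp: 2 codons.
2 × 4 × 4 × 6 × 1 × 4 × 2 = 1536.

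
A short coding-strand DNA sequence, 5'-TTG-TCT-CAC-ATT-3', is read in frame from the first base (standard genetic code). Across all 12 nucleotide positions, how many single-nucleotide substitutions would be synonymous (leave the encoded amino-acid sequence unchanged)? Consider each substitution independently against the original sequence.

8

Codon 1 (TTG, Leu): 2 synonymous substitutions.
Codon 2 (TCT, Ser): 3 synonymous substitutions.
Codon 3 (CAC, His): 1 synonymous substitution.
Codon 4 (ATT, Ile): 2 synonymous substitutions.
Total: 2 + 3 + 1 + 2 = 8.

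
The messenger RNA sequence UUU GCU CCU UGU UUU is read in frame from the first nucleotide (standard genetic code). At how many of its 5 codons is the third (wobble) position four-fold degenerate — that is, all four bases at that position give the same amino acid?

Codon 1 UUU (Phe): third position 2-fold.
Codon 2 GCU (Ala): third position 4-fold.
Codon 3 CCU (Pro): third position 4-fold.
Codon 4 UGU (Cys): third position 2-fold.
Codon 5 UUU (Phe): third position 2-fold.
Four-fold degenerate third positions: 2.

2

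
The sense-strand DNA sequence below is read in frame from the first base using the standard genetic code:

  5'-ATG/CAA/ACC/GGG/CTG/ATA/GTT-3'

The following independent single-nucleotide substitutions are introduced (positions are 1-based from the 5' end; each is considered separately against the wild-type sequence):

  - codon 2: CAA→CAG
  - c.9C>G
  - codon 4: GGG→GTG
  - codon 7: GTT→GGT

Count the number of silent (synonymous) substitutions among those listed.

Codon 2: CAA (Gln) → CAG (Gln) — synonymous.
Codon 3: ACC (Thr) → ACG (Thr) — synonymous.
Codon 4: GGG (Gly) → GTG (Val) — missense.
Codon 7: GTT (Val) → GGT (Gly) — missense.
Synonymous: 2 of 4.

2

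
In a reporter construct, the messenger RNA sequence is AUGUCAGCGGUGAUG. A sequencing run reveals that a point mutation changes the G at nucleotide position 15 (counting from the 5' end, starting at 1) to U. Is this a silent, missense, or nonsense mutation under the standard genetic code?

missense

Position 15 falls in codon 5: AUG → Met.
After the substitution the codon is AUU → Ile.
Met ≠ Ile, so this is a missense mutation.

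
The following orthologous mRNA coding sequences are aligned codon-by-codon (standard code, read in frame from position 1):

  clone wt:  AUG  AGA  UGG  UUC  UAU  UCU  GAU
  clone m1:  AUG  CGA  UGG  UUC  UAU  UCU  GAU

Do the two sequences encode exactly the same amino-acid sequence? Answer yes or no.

Codon 1: AUG Met / AUG Met — identical.
Codon 2: AGA Arg / CGA Arg — synonymous.
Codon 3: UGG Trp / UGG Trp — identical.
Codon 4: UUC Phe / UUC Phe — identical.
Codon 5: UAU Tyr / UAU Tyr — identical.
Codon 6: UCU Ser / UCU Ser — identical.
Codon 7: GAU Asp / GAU Asp — identical.
Nonsynonymous differences: 0 → same protein.

yes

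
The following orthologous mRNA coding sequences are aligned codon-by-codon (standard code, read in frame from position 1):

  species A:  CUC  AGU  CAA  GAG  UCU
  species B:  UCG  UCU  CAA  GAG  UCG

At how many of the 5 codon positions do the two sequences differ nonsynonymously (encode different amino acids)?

Codon 1: CUC Leu / UCG Ser — nonsynonymous.
Codon 2: AGU Ser / UCU Ser — synonymous.
Codon 3: CAA Gln / CAA Gln — identical.
Codon 4: GAG Glu / GAG Glu — identical.
Codon 5: UCU Ser / UCG Ser — synonymous.
Nonsynonymous differences: 1.

1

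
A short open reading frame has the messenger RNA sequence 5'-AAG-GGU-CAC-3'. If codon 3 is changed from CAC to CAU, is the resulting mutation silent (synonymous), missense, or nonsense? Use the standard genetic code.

Position 9 falls in codon 3: CAC → His.
After the substitution the codon is CAU → His.
Both encode His, so the change is synonymous.

silent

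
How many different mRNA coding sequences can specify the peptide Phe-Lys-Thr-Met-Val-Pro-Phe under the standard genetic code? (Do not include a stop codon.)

Phe: 2 codons.
Lys: 2 codons.
Thr: 4 codons.
Met: 1 codon.
Val: 4 codons.
Pro: 4 codons.
Phe: 2 codons.
2 × 2 × 4 × 1 × 4 × 4 × 2 = 512.

512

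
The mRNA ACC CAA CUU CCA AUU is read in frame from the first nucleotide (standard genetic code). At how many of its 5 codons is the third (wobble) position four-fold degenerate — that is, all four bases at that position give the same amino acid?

3

Codon 1 ACC (Thr): third position 4-fold.
Codon 2 CAA (Gln): third position 2-fold.
Codon 3 CUU (Leu): third position 4-fold.
Codon 4 CCA (Pro): third position 4-fold.
Codon 5 AUU (Ile): third position 3-fold.
Four-fold degenerate third positions: 3.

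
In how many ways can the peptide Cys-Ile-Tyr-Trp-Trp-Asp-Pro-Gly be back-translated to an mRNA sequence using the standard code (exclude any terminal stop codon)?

384

Cys: 2 codons.
Ile: 3 codons.
Tyr: 2 codons.
Trp: 1 codon.
Trp: 1 codon.
Asp: 2 codons.
Pro: 4 codons.
Gly: 4 codons.
2 × 3 × 2 × 1 × 1 × 2 × 4 × 4 = 384.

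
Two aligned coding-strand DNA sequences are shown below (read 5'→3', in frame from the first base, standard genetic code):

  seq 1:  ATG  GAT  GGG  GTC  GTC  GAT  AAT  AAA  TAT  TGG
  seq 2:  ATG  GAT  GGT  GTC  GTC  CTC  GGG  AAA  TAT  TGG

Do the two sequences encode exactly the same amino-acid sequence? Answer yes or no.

no

Codon 1: ATG Met / ATG Met — identical.
Codon 2: GAT Asp / GAT Asp — identical.
Codon 3: GGG Gly / GGT Gly — synonymous.
Codon 4: GTC Val / GTC Val — identical.
Codon 5: GTC Val / GTC Val — identical.
Codon 6: GAT Asp / CTC Leu — nonsynonymous.
Codon 7: AAT Asn / GGG Gly — nonsynonymous.
Codon 8: AAA Lys / AAA Lys — identical.
Codon 9: TAT Tyr / TAT Tyr — identical.
Codon 10: TGG Trp / TGG Trp — identical.
Nonsynonymous differences: 2 → different protein.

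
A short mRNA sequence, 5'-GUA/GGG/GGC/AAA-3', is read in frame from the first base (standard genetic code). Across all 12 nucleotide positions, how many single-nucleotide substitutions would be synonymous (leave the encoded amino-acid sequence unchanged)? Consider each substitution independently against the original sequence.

10

Codon 1 (GUA, Val): 3 synonymous substitutions.
Codon 2 (GGG, Gly): 3 synonymous substitutions.
Codon 3 (GGC, Gly): 3 synonymous substitutions.
Codon 4 (AAA, Lys): 1 synonymous substitution.
Total: 3 + 3 + 3 + 1 = 10.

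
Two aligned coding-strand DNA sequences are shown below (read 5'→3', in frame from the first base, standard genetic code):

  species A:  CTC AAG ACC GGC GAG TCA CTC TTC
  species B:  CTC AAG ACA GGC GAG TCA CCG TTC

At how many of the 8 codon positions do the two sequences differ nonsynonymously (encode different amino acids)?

Codon 1: CTC Leu / CTC Leu — identical.
Codon 2: AAG Lys / AAG Lys — identical.
Codon 3: ACC Thr / ACA Thr — synonymous.
Codon 4: GGC Gly / GGC Gly — identical.
Codon 5: GAG Glu / GAG Glu — identical.
Codon 6: TCA Ser / TCA Ser — identical.
Codon 7: CTC Leu / CCG Pro — nonsynonymous.
Codon 8: TTC Phe / TTC Phe — identical.
Nonsynonymous differences: 1.

1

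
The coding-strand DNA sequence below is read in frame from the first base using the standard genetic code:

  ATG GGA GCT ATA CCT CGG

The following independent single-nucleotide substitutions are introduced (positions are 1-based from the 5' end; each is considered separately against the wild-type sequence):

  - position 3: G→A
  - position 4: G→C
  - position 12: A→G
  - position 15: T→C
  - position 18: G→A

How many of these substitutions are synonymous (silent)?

Codon 1: ATG (Met) → ATA (Ile) — missense.
Codon 2: GGA (Gly) → CGA (Arg) — missense.
Codon 4: ATA (Ile) → ATG (Met) — missense.
Codon 5: CCT (Pro) → CCC (Pro) — synonymous.
Codon 6: CGG (Arg) → CGA (Arg) — synonymous.
Synonymous: 2 of 5.

2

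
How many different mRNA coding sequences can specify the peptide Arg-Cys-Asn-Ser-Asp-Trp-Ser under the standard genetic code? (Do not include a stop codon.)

Arg: 6 codons.
Cys: 2 codons.
Asn: 2 codons.
Ser: 6 codons.
Asp: 2 codons.
Trp: 1 codon.
Ser: 6 codons.
6 × 2 × 2 × 6 × 2 × 1 × 6 = 1728.

1728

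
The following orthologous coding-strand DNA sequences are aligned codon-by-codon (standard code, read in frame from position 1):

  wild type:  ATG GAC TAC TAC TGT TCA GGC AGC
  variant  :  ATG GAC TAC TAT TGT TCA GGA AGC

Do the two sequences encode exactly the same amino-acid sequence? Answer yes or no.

Codon 1: ATG Met / ATG Met — identical.
Codon 2: GAC Asp / GAC Asp — identical.
Codon 3: TAC Tyr / TAC Tyr — identical.
Codon 4: TAC Tyr / TAT Tyr — synonymous.
Codon 5: TGT Cys / TGT Cys — identical.
Codon 6: TCA Ser / TCA Ser — identical.
Codon 7: GGC Gly / GGA Gly — synonymous.
Codon 8: AGC Ser / AGC Ser — identical.
Nonsynonymous differences: 0 → same protein.

yes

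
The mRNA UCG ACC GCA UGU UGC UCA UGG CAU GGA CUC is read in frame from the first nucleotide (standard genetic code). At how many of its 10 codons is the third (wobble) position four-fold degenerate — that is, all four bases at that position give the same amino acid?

Codon 1 UCG (Ser): third position 4-fold.
Codon 2 ACC (Thr): third position 4-fold.
Codon 3 GCA (Ala): third position 4-fold.
Codon 4 UGU (Cys): third position 2-fold.
Codon 5 UGC (Cys): third position 2-fold.
Codon 6 UCA (Ser): third position 4-fold.
Codon 7 UGG (Trp): third position 1-fold.
Codon 8 CAU (His): third position 2-fold.
Codon 9 GGA (Gly): third position 4-fold.
Codon 10 CUC (Leu): third position 4-fold.
Four-fold degenerate third positions: 6.

6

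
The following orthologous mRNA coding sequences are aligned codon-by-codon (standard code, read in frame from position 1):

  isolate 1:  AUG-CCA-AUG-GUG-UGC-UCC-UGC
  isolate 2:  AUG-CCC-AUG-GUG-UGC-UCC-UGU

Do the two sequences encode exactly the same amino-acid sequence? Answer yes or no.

yes

Codon 1: AUG Met / AUG Met — identical.
Codon 2: CCA Pro / CCC Pro — synonymous.
Codon 3: AUG Met / AUG Met — identical.
Codon 4: GUG Val / GUG Val — identical.
Codon 5: UGC Cys / UGC Cys — identical.
Codon 6: UCC Ser / UCC Ser — identical.
Codon 7: UGC Cys / UGU Cys — synonymous.
Nonsynonymous differences: 0 → same protein.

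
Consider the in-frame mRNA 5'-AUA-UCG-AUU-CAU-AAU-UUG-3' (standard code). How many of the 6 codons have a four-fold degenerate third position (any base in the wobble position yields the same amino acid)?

1

Codon 1 AUA (Ile): third position 3-fold.
Codon 2 UCG (Ser): third position 4-fold.
Codon 3 AUU (Ile): third position 3-fold.
Codon 4 CAU (His): third position 2-fold.
Codon 5 AAU (Asn): third position 2-fold.
Codon 6 UUG (Leu): third position 2-fold.
Four-fold degenerate third positions: 1.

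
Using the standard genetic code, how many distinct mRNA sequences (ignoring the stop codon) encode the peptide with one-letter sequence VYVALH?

1536

Val: 4 codons.
Tyr: 2 codons.
Val: 4 codons.
Ala: 4 codons.
Leu: 6 codons.
His: 2 codons.
4 × 2 × 4 × 4 × 6 × 2 = 1536.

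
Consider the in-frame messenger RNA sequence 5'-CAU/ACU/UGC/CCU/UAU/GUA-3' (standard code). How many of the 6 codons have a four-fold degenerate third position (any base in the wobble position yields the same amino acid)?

Codon 1 CAU (His): third position 2-fold.
Codon 2 ACU (Thr): third position 4-fold.
Codon 3 UGC (Cys): third position 2-fold.
Codon 4 CCU (Pro): third position 4-fold.
Codon 5 UAU (Tyr): third position 2-fold.
Codon 6 GUA (Val): third position 4-fold.
Four-fold degenerate third positions: 3.

3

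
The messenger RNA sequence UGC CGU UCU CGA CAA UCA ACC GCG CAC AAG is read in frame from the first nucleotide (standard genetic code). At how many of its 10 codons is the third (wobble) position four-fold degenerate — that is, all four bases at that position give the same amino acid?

6

Codon 1 UGC (Cys): third position 2-fold.
Codon 2 CGU (Arg): third position 4-fold.
Codon 3 UCU (Ser): third position 4-fold.
Codon 4 CGA (Arg): third position 4-fold.
Codon 5 CAA (Gln): third position 2-fold.
Codon 6 UCA (Ser): third position 4-fold.
Codon 7 ACC (Thr): third position 4-fold.
Codon 8 GCG (Ala): third position 4-fold.
Codon 9 CAC (His): third position 2-fold.
Codon 10 AAG (Lys): third position 2-fold.
Four-fold degenerate third positions: 6.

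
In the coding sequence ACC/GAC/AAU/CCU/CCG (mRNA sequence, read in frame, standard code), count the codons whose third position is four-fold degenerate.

Codon 1 ACC (Thr): third position 4-fold.
Codon 2 GAC (Asp): third position 2-fold.
Codon 3 AAU (Asn): third position 2-fold.
Codon 4 CCU (Pro): third position 4-fold.
Codon 5 CCG (Pro): third position 4-fold.
Four-fold degenerate third positions: 3.

3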